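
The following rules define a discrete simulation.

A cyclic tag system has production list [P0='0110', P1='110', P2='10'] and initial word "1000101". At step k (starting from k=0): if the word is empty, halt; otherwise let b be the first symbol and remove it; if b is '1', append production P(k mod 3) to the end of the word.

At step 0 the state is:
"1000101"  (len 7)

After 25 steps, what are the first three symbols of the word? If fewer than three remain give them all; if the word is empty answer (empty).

001

gen 0: "1000101"  (len 7)
gen 1: "0001010110"  (len 10)
gen 2: "001010110"  (len 9)
gen 3: "01010110"  (len 8)
gen 4: "1010110"  (len 7)
gen 5: "010110110"  (len 9)
gen 6: "10110110"  (len 8)
gen 7: "01101100110"  (len 11)
gen 8: "1101100110"  (len 10)
gen 9: "10110011010"  (len 11)
gen 10: "01100110100110"  (len 14)
gen 11: "1100110100110"  (len 13)
gen 12: "10011010011010"  (len 14)
gen 13: "00110100110100110"  (len 17)
gen 14: "0110100110100110"  (len 16)
gen 15: "110100110100110"  (len 15)
gen 16: "101001101001100110"  (len 18)
gen 17: "01001101001100110110"  (len 20)
gen 18: "1001101001100110110"  (len 19)
gen 19: "0011010011001101100110"  (len 22)
gen 20: "011010011001101100110"  (len 21)
gen 21: "11010011001101100110"  (len 20)
gen 22: "10100110011011001100110"  (len 23)
gen 23: "0100110011011001100110110"  (len 25)
gen 24: "100110011011001100110110"  (len 24)
gen 25: "001100110110011001101100110"  (len 27)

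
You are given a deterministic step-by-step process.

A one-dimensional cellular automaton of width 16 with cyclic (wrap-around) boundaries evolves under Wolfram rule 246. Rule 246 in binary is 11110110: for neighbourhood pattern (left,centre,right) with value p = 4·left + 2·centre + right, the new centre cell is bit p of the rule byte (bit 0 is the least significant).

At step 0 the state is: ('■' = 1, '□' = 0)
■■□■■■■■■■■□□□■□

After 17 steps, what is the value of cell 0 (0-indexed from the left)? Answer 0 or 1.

0

[0] ■■□■■■■■■■■□□□■□
[1] □■■□■■■■■■■■□■■■
[2] ■□■■□■■■■■■■■□■■
[3] ■■□■■□■■■■■■■■□■
[4] ■■■□■■□■■■■■■■■□
[5] □■■■□■■□■■■■■■■■
[6] ■□■■■□■■□■■■■■■■
[7] ■■□■■■□■■□■■■■■■
[8] ■■■□■■■□■■□■■■■■
[9] ■■■■□■■■□■■□■■■■
[10] ■■■■■□■■■□■■□■■■
[11] ■■■■■■□■■■□■■□■■
[12] ■■■■■■■□■■■□■■□■
[13] ■■■■■■■■□■■■□■■□
[14] □■■■■■■■■□■■■□■■
[15] ■□■■■■■■■■□■■■□■
[16] ■■□■■■■■■■■□■■■□
[17] □■■□■■■■■■■■□■■■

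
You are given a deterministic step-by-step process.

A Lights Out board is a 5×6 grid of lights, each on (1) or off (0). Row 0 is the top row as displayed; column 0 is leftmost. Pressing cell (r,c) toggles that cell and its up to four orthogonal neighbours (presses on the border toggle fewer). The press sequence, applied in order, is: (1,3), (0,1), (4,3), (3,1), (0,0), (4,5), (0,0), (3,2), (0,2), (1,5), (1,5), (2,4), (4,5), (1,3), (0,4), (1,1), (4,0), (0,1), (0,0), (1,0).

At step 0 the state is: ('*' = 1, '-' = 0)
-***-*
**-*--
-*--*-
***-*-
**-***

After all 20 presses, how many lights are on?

gen 0: -***-*
**-*--
-*--*-
***-*-
**-***
gen 1: -**--*
***-*-
-*-**-
***-*-
**-***
gen 2: *----*
*-*-*-
-*-**-
***-*-
**-***
gen 3: *----*
*-*-*-
-*-**-
*****-
***--*
gen 4: *----*
*-*-*-
---**-
---**-
*-*--*
gen 5: -*---*
--*-*-
---**-
---**-
*-*--*
gen 6: -*---*
--*-*-
---**-
---***
*-*-*-
gen 7: *----*
*-*-*-
---**-
---***
*-*-*-
gen 8: *----*
*-*-*-
--***-
-**-**
*---*-
gen 9: ****-*
*---*-
--***-
-**-**
*---*-
gen 10: ****--
*----*
--****
-**-**
*---*-
gen 11: ****-*
*---*-
--***-
-**-**
*---*-
gen 12: ****-*
*-----
--*--*
-**--*
*---*-
gen 13: ****-*
*-----
--*--*
-**---
*----*
gen 14: ***--*
*-***-
--**-*
-**---
*----*
gen 15: *****-
*-**--
--**-*
-**---
*----*
gen 16: *-***-
-*-*--
-***-*
-**---
*----*
gen 17: *-***-
-*-*--
-***-*
***---
-*---*
gen 18: -*-**-
---*--
-***-*
***---
-*---*
gen 19: *--**-
*--*--
-***-*
***---
-*---*
gen 20: ---**-
-*-*--
****-*
***---
-*---*

14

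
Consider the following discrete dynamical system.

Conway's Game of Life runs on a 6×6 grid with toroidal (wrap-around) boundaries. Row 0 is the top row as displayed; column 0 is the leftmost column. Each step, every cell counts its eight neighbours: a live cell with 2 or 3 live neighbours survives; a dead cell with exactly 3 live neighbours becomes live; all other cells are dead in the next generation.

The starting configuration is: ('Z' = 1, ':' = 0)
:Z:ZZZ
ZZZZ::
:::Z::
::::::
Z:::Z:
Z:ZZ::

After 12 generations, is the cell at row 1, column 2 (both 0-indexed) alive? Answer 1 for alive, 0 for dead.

k=0  :Z:ZZZ
ZZZZ::
:::Z::
::::::
Z:::Z:
Z:ZZ::
k=1  :::::Z
ZZ:::Z
:Z:Z::
::::::
:Z:Z:Z
Z:Z:::
k=2  :::::Z
:ZZ:ZZ
:ZZ:::
Z:::Z:
ZZZ:::
ZZZ:ZZ
k=3  ::::::
:ZZZZZ
::Z:Z:
Z::Z:Z
::Z:Z:
::ZZZ:
k=4  :Z:::Z
:ZZ:ZZ
::::::
:ZZ::Z
:ZZ:::
::Z:Z:
k=5  :Z:::Z
:ZZ:ZZ
:::ZZZ
ZZZ:::
Z:::::
Z:ZZ::
k=6  :::::Z
:ZZ:::
::::::
ZZZZZ:
Z::Z:Z
Z:Z::Z
k=7  ::Z::Z
::::::
Z:::::
ZZZZZ:
::::::
:Z::::
k=8  ::::::
::::::
Z:ZZ:Z
ZZZZ:Z
Z::Z::
::::::
k=9  ::::::
::::::
:::Z:Z
::::::
Z::ZZZ
::::::
k=10  ::::::
::::::
::::::
Z::Z::
::::ZZ
::::ZZ
k=11  ::::::
::::::
::::::
::::ZZ
Z::Z::
::::ZZ
k=12  ::::::
::::::
::::::
::::ZZ
Z::Z::
::::ZZ

0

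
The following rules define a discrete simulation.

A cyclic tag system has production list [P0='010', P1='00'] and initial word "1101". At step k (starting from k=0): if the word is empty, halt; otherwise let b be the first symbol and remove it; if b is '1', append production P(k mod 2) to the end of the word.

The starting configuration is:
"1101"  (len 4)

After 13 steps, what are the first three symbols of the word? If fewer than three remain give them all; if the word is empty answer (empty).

[0] "1101"  (len 4)
[1] "101010"  (len 6)
[2] "0101000"  (len 7)
[3] "101000"  (len 6)
[4] "0100000"  (len 7)
[5] "100000"  (len 6)
[6] "0000000"  (len 7)
[7] "000000"  (len 6)
[8] "00000"  (len 5)
[9] "0000"  (len 4)
[10] "000"  (len 3)
[11] "00"  (len 2)
[12] "0"  (len 1)
[13] (halted — word empty)

(empty)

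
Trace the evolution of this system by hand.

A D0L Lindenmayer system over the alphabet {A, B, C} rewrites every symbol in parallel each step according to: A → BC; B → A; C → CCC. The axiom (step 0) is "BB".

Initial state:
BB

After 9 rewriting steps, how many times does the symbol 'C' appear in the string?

t=0: BB
t=1: AA
t=2: BCBC
t=3: ACCCACCC
t=4: BCCCCCCCCCCBCCCCCCCCCC
t=5: ACCCCCCCCCCCCCCCCCCCCCCCCCCCCCCACCCCCCCCCCCCCCCCCCCCCCCCCCCCCC
t=6: BCCCCCCCCCCCCCCCCCCCCCCCCCCCCCCCCCCCCCCCCCCCCCCCCCCCCCCCCC…CCCCCCCCCCCCCCCCCCCCCCCCCCCCCCCCCCCCCCCCCCCCCCCCCCCCCCCCCC  (len 184)
t=7: ACCCCCCCCCCCCCCCCCCCCCCCCCCCCCCCCCCCCCCCCCCCCCCCCCCCCCCCCC…CCCCCCCCCCCCCCCCCCCCCCCCCCCCCCCCCCCCCCCCCCCCCCCCCCCCCCCCCC  (len 548)
t=8: BCCCCCCCCCCCCCCCCCCCCCCCCCCCCCCCCCCCCCCCCCCCCCCCCCCCCCCCCC…CCCCCCCCCCCCCCCCCCCCCCCCCCCCCCCCCCCCCCCCCCCCCCCCCCCCCCCCCC  (len 1642)
t=9: ACCCCCCCCCCCCCCCCCCCCCCCCCCCCCCCCCCCCCCCCCCCCCCCCCCCCCCCCC…CCCCCCCCCCCCCCCCCCCCCCCCCCCCCCCCCCCCCCCCCCCCCCCCCCCCCCCCCC  (len 4922)

4920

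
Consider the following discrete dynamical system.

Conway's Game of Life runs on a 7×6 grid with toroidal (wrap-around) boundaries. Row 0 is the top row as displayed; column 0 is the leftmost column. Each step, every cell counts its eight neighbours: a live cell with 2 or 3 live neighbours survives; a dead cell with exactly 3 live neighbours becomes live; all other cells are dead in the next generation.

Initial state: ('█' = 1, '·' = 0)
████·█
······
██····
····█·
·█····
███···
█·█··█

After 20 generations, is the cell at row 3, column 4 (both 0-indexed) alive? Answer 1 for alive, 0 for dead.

gen 0: ████·█
······
██····
····█·
·█····
███···
█·█··█
gen 1: ··████
·····█
······
██····
███···
··█··█
····█·
gen 2: ···█·█
···█·█
█·····
█·█···
··█··█
█·██·█
··█···
gen 3: ··██··
█····█
██···█
█····█
··█·██
█·████
███··█
gen 4: ··███·
··█·██
·█··█·
······
··█···
······
······
gen 5: ··█·██
·██··█
···███
······
······
······
···█··
gen 6: ███·██
·██···
█·████
····█·
······
······
···██·
gen 7: █···██
······
█·█·██
····█·
······
······
█████·
gen 8: █·█·█·
·█·█··
···███
···██·
······
·███··
█████·
gen 9: █···█·
██····
·····█
···█·█
····█·
█···█·
█···█·
gen 10: █·····
██····
····██
·····█
···██·
···██·
██·██·
gen 11: ··█···
██····
····██
···█·█
···█·█
······
█████·
gen 12: ·····█
██···█
····██
█··█·█
······
██···█
·███··
gen 13: ····██
······
·█····
█····█
·█··█·
██····
·██·██
gen 14: █··███
······
█·····
██···█
·█····
···██·
·████·
gen 15: ██···█
█···█·
██···█
·█···█
·██·██
·█··█·
██····
gen 16: ······
····█·
·█··█·
······
·█████
···██·
··█···
gen 17: ······
······
······
██···█
··█··█
·█···█
···█··
gen 18: ······
······
█·····
██···█
··█·██
█·█·█·
······
gen 19: ······
······
██···█
·█··█·
··█·█·
·█··█·
······
gen 20: ······
█·····
██···█
·████·
·██·██
···█··
······

1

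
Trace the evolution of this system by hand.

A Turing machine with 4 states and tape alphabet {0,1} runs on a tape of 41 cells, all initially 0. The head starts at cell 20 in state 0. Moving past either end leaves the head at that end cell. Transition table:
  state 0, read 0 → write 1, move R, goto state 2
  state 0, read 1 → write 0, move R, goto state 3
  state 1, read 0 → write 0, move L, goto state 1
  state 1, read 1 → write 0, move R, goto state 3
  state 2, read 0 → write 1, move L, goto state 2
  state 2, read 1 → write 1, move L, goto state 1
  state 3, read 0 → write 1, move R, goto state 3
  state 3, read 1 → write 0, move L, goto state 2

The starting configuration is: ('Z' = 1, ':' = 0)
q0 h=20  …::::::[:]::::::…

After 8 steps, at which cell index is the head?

k=0  q0 h=20  …::::::[:]::::::…
k=1  q2 h=21  …:::::Z[:]::::::…
k=2  q2 h=20  …::::::[Z]Z:::::…
k=3  q1 h=19  …::::::[:]ZZ::::…
k=4  q1 h=18  …::::::[:]:ZZ:::…
k=5  q1 h=17  …::::::[:]::ZZ::…
k=6  q1 h=16  …::::::[:]:::ZZ:…
k=7  q1 h=15  …::::::[:]::::ZZ…
k=8  q1 h=14  …::::::[:]:::::Z…

14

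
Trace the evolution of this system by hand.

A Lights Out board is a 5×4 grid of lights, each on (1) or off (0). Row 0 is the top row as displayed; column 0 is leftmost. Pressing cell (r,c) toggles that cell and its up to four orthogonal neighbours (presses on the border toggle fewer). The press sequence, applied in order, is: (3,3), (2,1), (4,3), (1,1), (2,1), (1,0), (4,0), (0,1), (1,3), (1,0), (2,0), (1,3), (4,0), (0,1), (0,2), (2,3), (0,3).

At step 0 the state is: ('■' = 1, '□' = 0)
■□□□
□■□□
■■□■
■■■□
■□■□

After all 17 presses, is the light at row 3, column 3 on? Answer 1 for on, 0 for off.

1

k=0  ■□□□
□■□□
■■□■
■■■□
■□■□
k=1  ■□□□
□■□□
■■□□
■■□■
■□■■
k=2  ■□□□
□□□□
□□■□
■□□■
■□■■
k=3  ■□□□
□□□□
□□■□
■□□□
■□□□
k=4  ■■□□
■■■□
□■■□
■□□□
■□□□
k=5  ■■□□
■□■□
■□□□
■■□□
■□□□
k=6  □■□□
□■■□
□□□□
■■□□
■□□□
k=7  □■□□
□■■□
□□□□
□■□□
□■□□
k=8  ■□■□
□□■□
□□□□
□■□□
□■□□
k=9  ■□■■
□□□■
□□□■
□■□□
□■□□
k=10  □□■■
■■□■
■□□■
□■□□
□■□□
k=11  □□■■
□■□■
□■□■
■■□□
□■□□
k=12  □□■□
□■■□
□■□□
■■□□
□■□□
k=13  □□■□
□■■□
□■□□
□■□□
■□□□
k=14  ■■□□
□□■□
□■□□
□■□□
■□□□
k=15  ■□■■
□□□□
□■□□
□■□□
■□□□
k=16  ■□■■
□□□■
□■■■
□■□■
■□□□
k=17  ■□□□
□□□□
□■■■
□■□■
■□□□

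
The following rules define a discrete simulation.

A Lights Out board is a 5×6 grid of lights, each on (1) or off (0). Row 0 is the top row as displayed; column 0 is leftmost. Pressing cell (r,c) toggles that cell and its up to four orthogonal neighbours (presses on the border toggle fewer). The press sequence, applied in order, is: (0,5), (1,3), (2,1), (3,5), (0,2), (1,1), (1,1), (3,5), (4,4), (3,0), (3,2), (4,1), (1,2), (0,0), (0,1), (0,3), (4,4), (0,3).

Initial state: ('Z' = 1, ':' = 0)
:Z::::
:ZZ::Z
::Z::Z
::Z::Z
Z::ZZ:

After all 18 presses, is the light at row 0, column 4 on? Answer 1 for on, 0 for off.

t=0: :Z::::
:ZZ::Z
::Z::Z
::Z::Z
Z::ZZ:
t=1: :Z::ZZ
:ZZ:::
::Z::Z
::Z::Z
Z::ZZ:
t=2: :Z:ZZZ
:Z:ZZ:
::ZZ:Z
::Z::Z
Z::ZZ:
t=3: :Z:ZZZ
:::ZZ:
ZZ:Z:Z
:ZZ::Z
Z::ZZ:
t=4: :Z:ZZZ
:::ZZ:
ZZ:Z::
:ZZ:Z:
Z::ZZZ
t=5: ::Z:ZZ
::ZZZ:
ZZ:Z::
:ZZ:Z:
Z::ZZZ
t=6: :ZZ:ZZ
ZZ:ZZ:
Z::Z::
:ZZ:Z:
Z::ZZZ
t=7: ::Z:ZZ
::ZZZ:
ZZ:Z::
:ZZ:Z:
Z::ZZZ
t=8: ::Z:ZZ
::ZZZ:
ZZ:Z:Z
:ZZ::Z
Z::ZZ:
t=9: ::Z:ZZ
::ZZZ:
ZZ:Z:Z
:ZZ:ZZ
Z::::Z
t=10: ::Z:ZZ
::ZZZ:
:Z:Z:Z
Z:Z:ZZ
:::::Z
t=11: ::Z:ZZ
::ZZZ:
:ZZZ:Z
ZZ:ZZZ
::Z::Z
t=12: ::Z:ZZ
::ZZZ:
:ZZZ:Z
Z::ZZZ
ZZ:::Z
t=13: ::::ZZ
:Z::Z:
:Z:Z:Z
Z::ZZZ
ZZ:::Z
t=14: ZZ::ZZ
ZZ::Z:
:Z:Z:Z
Z::ZZZ
ZZ:::Z
t=15: ::Z:ZZ
Z:::Z:
:Z:Z:Z
Z::ZZZ
ZZ:::Z
t=16: :::Z:Z
Z::ZZ:
:Z:Z:Z
Z::ZZZ
ZZ:::Z
t=17: :::Z:Z
Z::ZZ:
:Z:Z:Z
Z::Z:Z
ZZ:ZZ:
t=18: ::Z:ZZ
Z:::Z:
:Z:Z:Z
Z::Z:Z
ZZ:ZZ:

1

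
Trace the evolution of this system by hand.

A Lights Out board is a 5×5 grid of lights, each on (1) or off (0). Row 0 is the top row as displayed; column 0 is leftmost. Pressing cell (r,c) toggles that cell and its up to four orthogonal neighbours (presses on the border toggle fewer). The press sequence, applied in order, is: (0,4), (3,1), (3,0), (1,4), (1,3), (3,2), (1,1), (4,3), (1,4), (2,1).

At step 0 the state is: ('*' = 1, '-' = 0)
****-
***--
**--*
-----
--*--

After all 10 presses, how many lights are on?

15

t=0: ****-
***--
**--*
-----
--*--
t=1: ***-*
***-*
**--*
-----
--*--
t=2: ***-*
***-*
*---*
***--
-**--
t=3: ***-*
***-*
----*
--*--
***--
t=4: ***--
****-
-----
--*--
***--
t=5: ****-
**--*
---*-
--*--
***--
t=6: ****-
**--*
--**-
-*-*-
**---
t=7: *-**-
--*-*
-***-
-*-*-
**---
t=8: *-**-
--*-*
-***-
-*---
*****
t=9: *-***
--**-
-****
-*---
*****
t=10: *-***
-***-
*--**
-----
*****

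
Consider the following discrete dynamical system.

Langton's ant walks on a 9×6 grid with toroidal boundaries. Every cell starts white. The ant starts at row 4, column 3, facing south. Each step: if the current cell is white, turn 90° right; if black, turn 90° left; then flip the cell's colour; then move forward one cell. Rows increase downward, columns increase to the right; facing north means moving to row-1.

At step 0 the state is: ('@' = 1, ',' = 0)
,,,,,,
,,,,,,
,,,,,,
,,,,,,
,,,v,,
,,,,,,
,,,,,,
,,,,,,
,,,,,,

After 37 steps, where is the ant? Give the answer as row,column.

0,4

gen 0: ,,,,,,
,,,,,,
,,,,,,
,,,,,,
,,,v,,
,,,,,,
,,,,,,
,,,,,,
,,,,,,
gen 1: ,,,,,,
,,,,,,
,,,,,,
,,,,,,
,,<@,,
,,,,,,
,,,,,,
,,,,,,
,,,,,,
gen 2: ,,,,,,
,,,,,,
,,,,,,
,,^,,,
,,@@,,
,,,,,,
,,,,,,
,,,,,,
,,,,,,
gen 3: ,,,,,,
,,,,,,
,,,,,,
,,@>,,
,,@@,,
,,,,,,
,,,,,,
,,,,,,
,,,,,,
gen 4: ,,,,,,
,,,,,,
,,,,,,
,,@@,,
,,@v,,
,,,,,,
,,,,,,
,,,,,,
,,,,,,
gen 5: ,,,,,,
,,,,,,
,,,,,,
,,@@,,
,,@,>,
,,,,,,
,,,,,,
,,,,,,
,,,,,,
gen 6: ,,,,,,
,,,,,,
,,,,,,
,,@@,,
,,@,@,
,,,,v,
,,,,,,
,,,,,,
,,,,,,
gen 7: ,,,,,,
,,,,,,
,,,,,,
,,@@,,
,,@,@,
,,,<@,
,,,,,,
,,,,,,
,,,,,,
gen 8: ,,,,,,
,,,,,,
,,,,,,
,,@@,,
,,@^@,
,,,@@,
,,,,,,
,,,,,,
,,,,,,
gen 9: ,,,,,,
,,,,,,
,,,,,,
,,@@,,
,,@@>,
,,,@@,
,,,,,,
,,,,,,
,,,,,,
gen 10: ,,,,,,
,,,,,,
,,,,,,
,,@@^,
,,@@,,
,,,@@,
,,,,,,
,,,,,,
,,,,,,
gen 11: ,,,,,,
,,,,,,
,,,,,,
,,@@@>
,,@@,,
,,,@@,
,,,,,,
,,,,,,
,,,,,,
gen 12: ,,,,,,
,,,,,,
,,,,,,
,,@@@@
,,@@,v
,,,@@,
,,,,,,
,,,,,,
,,,,,,
gen 13: ,,,,,,
,,,,,,
,,,,,,
,,@@@@
,,@@<@
,,,@@,
,,,,,,
,,,,,,
,,,,,,
gen 14: ,,,,,,
,,,,,,
,,,,,,
,,@@^@
,,@@@@
,,,@@,
,,,,,,
,,,,,,
,,,,,,
gen 15: ,,,,,,
,,,,,,
,,,,,,
,,@<,@
,,@@@@
,,,@@,
,,,,,,
,,,,,,
,,,,,,
gen 16: ,,,,,,
,,,,,,
,,,,,,
,,@,,@
,,@v@@
,,,@@,
,,,,,,
,,,,,,
,,,,,,
gen 17: ,,,,,,
,,,,,,
,,,,,,
,,@,,@
,,@,>@
,,,@@,
,,,,,,
,,,,,,
,,,,,,
gen 18: ,,,,,,
,,,,,,
,,,,,,
,,@,^@
,,@,,@
,,,@@,
,,,,,,
,,,,,,
,,,,,,
gen 19: ,,,,,,
,,,,,,
,,,,,,
,,@,@>
,,@,,@
,,,@@,
,,,,,,
,,,,,,
,,,,,,
gen 20: ,,,,,,
,,,,,,
,,,,,^
,,@,@,
,,@,,@
,,,@@,
,,,,,,
,,,,,,
,,,,,,
gen 21: ,,,,,,
,,,,,,
>,,,,@
,,@,@,
,,@,,@
,,,@@,
,,,,,,
,,,,,,
,,,,,,
gen 22: ,,,,,,
,,,,,,
@,,,,@
v,@,@,
,,@,,@
,,,@@,
,,,,,,
,,,,,,
,,,,,,
gen 23: ,,,,,,
,,,,,,
@,,,,@
@,@,@<
,,@,,@
,,,@@,
,,,,,,
,,,,,,
,,,,,,
gen 24: ,,,,,,
,,,,,,
@,,,,^
@,@,@@
,,@,,@
,,,@@,
,,,,,,
,,,,,,
,,,,,,
gen 25: ,,,,,,
,,,,,,
@,,,<,
@,@,@@
,,@,,@
,,,@@,
,,,,,,
,,,,,,
,,,,,,
gen 26: ,,,,,,
,,,,^,
@,,,@,
@,@,@@
,,@,,@
,,,@@,
,,,,,,
,,,,,,
,,,,,,
gen 27: ,,,,,,
,,,,@>
@,,,@,
@,@,@@
,,@,,@
,,,@@,
,,,,,,
,,,,,,
,,,,,,
gen 28: ,,,,,,
,,,,@@
@,,,@v
@,@,@@
,,@,,@
,,,@@,
,,,,,,
,,,,,,
,,,,,,
gen 29: ,,,,,,
,,,,@@
@,,,<@
@,@,@@
,,@,,@
,,,@@,
,,,,,,
,,,,,,
,,,,,,
gen 30: ,,,,,,
,,,,@@
@,,,,@
@,@,v@
,,@,,@
,,,@@,
,,,,,,
,,,,,,
,,,,,,
gen 31: ,,,,,,
,,,,@@
@,,,,@
@,@,,>
,,@,,@
,,,@@,
,,,,,,
,,,,,,
,,,,,,
gen 32: ,,,,,,
,,,,@@
@,,,,^
@,@,,,
,,@,,@
,,,@@,
,,,,,,
,,,,,,
,,,,,,
gen 33: ,,,,,,
,,,,@@
@,,,<,
@,@,,,
,,@,,@
,,,@@,
,,,,,,
,,,,,,
,,,,,,
gen 34: ,,,,,,
,,,,^@
@,,,@,
@,@,,,
,,@,,@
,,,@@,
,,,,,,
,,,,,,
,,,,,,
gen 35: ,,,,,,
,,,<,@
@,,,@,
@,@,,,
,,@,,@
,,,@@,
,,,,,,
,,,,,,
,,,,,,
gen 36: ,,,^,,
,,,@,@
@,,,@,
@,@,,,
,,@,,@
,,,@@,
,,,,,,
,,,,,,
,,,,,,
gen 37: ,,,@>,
,,,@,@
@,,,@,
@,@,,,
,,@,,@
,,,@@,
,,,,,,
,,,,,,
,,,,,,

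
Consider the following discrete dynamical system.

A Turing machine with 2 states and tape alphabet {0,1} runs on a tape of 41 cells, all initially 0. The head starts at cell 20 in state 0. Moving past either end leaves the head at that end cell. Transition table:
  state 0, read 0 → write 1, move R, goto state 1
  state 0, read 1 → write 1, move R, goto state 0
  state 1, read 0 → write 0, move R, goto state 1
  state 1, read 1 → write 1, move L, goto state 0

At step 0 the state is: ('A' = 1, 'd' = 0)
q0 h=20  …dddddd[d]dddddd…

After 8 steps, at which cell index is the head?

28

[0] q0 h=20  …dddddd[d]dddddd…
[1] q1 h=21  …dddddA[d]dddddd…
[2] q1 h=22  …ddddAd[d]dddddd…
[3] q1 h=23  …dddAdd[d]dddddd…
[4] q1 h=24  …ddAddd[d]dddddd…
[5] q1 h=25  …dAdddd[d]dddddd…
[6] q1 h=26  …Addddd[d]dddddd…
[7] q1 h=27  …dddddd[d]dddddd…
[8] q1 h=28  …dddddd[d]dddddd…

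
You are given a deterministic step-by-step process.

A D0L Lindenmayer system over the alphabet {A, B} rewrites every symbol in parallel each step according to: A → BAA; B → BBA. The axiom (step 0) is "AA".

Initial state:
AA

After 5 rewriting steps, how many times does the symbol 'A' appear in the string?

244

k=0  AA
k=1  BAABAA
k=2  BBABAABAABBABAABAA
k=3  BBABBABAABBABAABAABBABAABAABBABBABAABBABAABAABBABAABAA
k=4  BBABBABAABBABBABAABBABAABAABBABBABAABBABAABAABBABAABAABBAB…ABAABBABBABAABBABAABAABBABAABAABBABBABAABBABAABAABBABAABAA  (len 162)
k=5  BBABBABAABBABBABAABBABAABAABBABBABAABBABBABAABBABAABAABBAB…ABAABBABBABAABBABAABAABBABAABAABBABBABAABBABAABAABBABAABAA  (len 486)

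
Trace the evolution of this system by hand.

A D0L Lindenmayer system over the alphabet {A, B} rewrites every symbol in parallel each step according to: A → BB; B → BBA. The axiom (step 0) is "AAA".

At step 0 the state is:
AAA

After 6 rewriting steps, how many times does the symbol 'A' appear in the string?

gen 0: AAA
gen 1: BBBBBB
gen 2: BBABBABBABBABBABBA
gen 3: BBABBABBBBABBABBBBABBABBBBABBABBBBABBABBBBABBABB
gen 4: BBABBABBBBABBABBBBABBABBABBABBBBABBABBBBABBABBABBABBBBABBA…BBABBABBBBABBABBABBABBBBABBABBBBABBABBABBABBBBABBABBBBABBA  (len 132)
gen 5: BBABBABBBBABBABBBBABBABBABBABBBBABBABBBBABBABBABBABBBBABBA…ABBABBBBABBABBBBABBABBABBABBBBABBABBBBABBABBABBABBBBABBABB  (len 360)
gen 6: BBABBABBBBABBABBBBABBABBABBABBBBABBABBBBABBABBABBABBBBABBA…ABBABBBBABBABBBBABBABBBBABBABBBBABBABBABBABBBBABBABBBBABBA  (len 984)

264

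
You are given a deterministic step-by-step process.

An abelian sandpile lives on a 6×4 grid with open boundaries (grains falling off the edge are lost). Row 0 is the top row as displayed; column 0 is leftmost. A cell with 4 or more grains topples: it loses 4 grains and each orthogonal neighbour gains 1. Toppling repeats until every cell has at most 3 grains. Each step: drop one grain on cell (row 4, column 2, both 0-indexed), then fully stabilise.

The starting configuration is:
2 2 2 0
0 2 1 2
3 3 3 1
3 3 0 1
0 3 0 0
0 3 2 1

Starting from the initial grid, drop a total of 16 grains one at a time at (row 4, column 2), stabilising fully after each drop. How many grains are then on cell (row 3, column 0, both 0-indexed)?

2

0) 2 2 2 0
0 2 1 2
3 3 3 1
3 3 0 1
0 3 0 0
0 3 2 1
1) 2 2 2 0
0 2 1 2
3 3 3 1
3 3 0 1
0 3 1 0
0 3 2 1
2) 2 2 2 0
0 2 1 2
3 3 3 1
3 3 0 1
0 3 2 0
0 3 2 1
3) 2 2 2 0
0 2 1 2
3 3 3 1
3 3 0 1
0 3 3 0
0 3 2 1
4) 2 2 2 0
1 3 2 2
1 2 0 2
1 2 3 1
2 2 2 1
1 1 0 2
5) 2 2 2 0
1 3 2 2
1 2 0 2
1 2 3 1
2 2 3 1
1 1 0 2
6) 2 2 2 0
1 3 2 2
1 2 1 2
1 3 0 2
2 3 1 2
1 1 1 2
7) 2 2 2 0
1 3 2 2
1 2 1 2
1 3 0 2
2 3 2 2
1 1 1 2
8) 2 2 2 0
1 3 2 2
1 2 1 2
1 3 0 2
2 3 3 2
1 1 1 2
9) 2 2 2 0
1 3 2 2
1 3 1 2
2 0 2 2
3 1 1 3
1 2 2 2
10) 2 2 2 0
1 3 2 2
1 3 1 2
2 0 2 2
3 1 2 3
1 2 2 2
11) 2 2 2 0
1 3 2 2
1 3 1 2
2 0 2 2
3 1 3 3
1 2 2 2
12) 2 2 2 0
1 3 2 2
1 3 1 2
2 0 3 3
3 2 1 0
1 2 3 3
13) 2 2 2 0
1 3 2 2
1 3 1 2
2 0 3 3
3 2 2 0
1 2 3 3
14) 2 2 2 0
1 3 2 2
1 3 1 2
2 0 3 3
3 2 3 0
1 2 3 3
15) 2 2 2 0
1 3 2 2
1 3 2 3
2 1 1 0
3 3 2 3
1 3 1 0
16) 2 2 2 0
1 3 2 2
1 3 2 3
2 1 1 0
3 3 3 3
1 3 1 0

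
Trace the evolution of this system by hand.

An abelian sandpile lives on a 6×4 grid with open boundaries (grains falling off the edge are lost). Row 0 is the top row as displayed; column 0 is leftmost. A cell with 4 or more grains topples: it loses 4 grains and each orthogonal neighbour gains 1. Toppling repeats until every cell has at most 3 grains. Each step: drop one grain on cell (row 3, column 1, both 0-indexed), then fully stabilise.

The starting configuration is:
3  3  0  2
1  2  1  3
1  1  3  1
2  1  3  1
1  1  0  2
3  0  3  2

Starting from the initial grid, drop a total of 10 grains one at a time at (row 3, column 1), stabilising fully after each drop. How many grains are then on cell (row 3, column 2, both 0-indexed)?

k=0  3  3  0  2
1  2  1  3
1  1  3  1
2  1  3  1
1  1  0  2
3  0  3  2
k=1  3  3  0  2
1  2  1  3
1  1  3  1
2  2  3  1
1  1  0  2
3  0  3  2
k=2  3  3  0  2
1  2  1  3
1  1  3  1
2  3  3  1
1  1  0  2
3  0  3  2
k=3  3  3  0  2
1  2  2  3
1  3  0  2
3  1  1  2
1  2  1  2
3  0  3  2
k=4  3  3  0  2
1  2  2  3
1  3  0  2
3  2  1  2
1  2  1  2
3  0  3  2
k=5  3  3  0  2
1  2  2  3
1  3  0  2
3  3  1  2
1  2  1  2
3  0  3  2
k=6  3  3  0  2
1  3  2  3
3  0  1  2
0  2  2  2
2  3  1  2
3  0  3  2
k=7  3  3  0  2
1  3  2  3
3  0  1  2
0  3  2  2
2  3  1  2
3  0  3  2
k=8  3  3  0  2
1  3  2  3
3  1  1  2
1  1  3  2
3  0  2  2
3  1  3  2
k=9  3  3  0  2
1  3  2  3
3  1  1  2
1  2  3  2
3  0  2  2
3  1  3  2
k=10  3  3  0  2
1  3  2  3
3  1  1  2
1  3  3  2
3  0  2  2
3  1  3  2

3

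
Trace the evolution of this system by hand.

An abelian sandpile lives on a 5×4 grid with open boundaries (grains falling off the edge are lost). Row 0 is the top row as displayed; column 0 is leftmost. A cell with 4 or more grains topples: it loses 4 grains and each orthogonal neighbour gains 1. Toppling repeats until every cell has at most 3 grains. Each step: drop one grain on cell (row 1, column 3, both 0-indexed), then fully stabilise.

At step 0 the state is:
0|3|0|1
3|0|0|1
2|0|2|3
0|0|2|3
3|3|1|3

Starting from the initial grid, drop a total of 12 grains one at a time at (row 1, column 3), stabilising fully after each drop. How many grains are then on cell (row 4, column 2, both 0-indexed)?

t=0: 0|3|0|1
3|0|0|1
2|0|2|3
0|0|2|3
3|3|1|3
t=1: 0|3|0|1
3|0|0|2
2|0|2|3
0|0|2|3
3|3|1|3
t=2: 0|3|0|1
3|0|0|3
2|0|2|3
0|0|2|3
3|3|1|3
t=3: 0|3|0|2
3|0|1|1
2|0|3|1
0|0|3|1
3|3|2|0
t=4: 0|3|0|2
3|0|1|2
2|0|3|1
0|0|3|1
3|3|2|0
t=5: 0|3|0|2
3|0|1|3
2|0|3|1
0|0|3|1
3|3|2|0
t=6: 0|3|0|3
3|0|2|0
2|0|3|2
0|0|3|1
3|3|2|0
t=7: 0|3|0|3
3|0|2|1
2|0|3|2
0|0|3|1
3|3|2|0
t=8: 0|3|0|3
3|0|2|2
2|0|3|2
0|0|3|1
3|3|2|0
t=9: 0|3|0|3
3|0|2|3
2|0|3|2
0|0|3|1
3|3|2|0
t=10: 0|3|1|0
3|0|3|1
2|0|3|3
0|0|3|1
3|3|2|0
t=11: 0|3|1|0
3|0|3|2
2|0|3|3
0|0|3|1
3|3|2|0
t=12: 0|3|1|0
3|0|3|3
2|0|3|3
0|0|3|1
3|3|2|0

2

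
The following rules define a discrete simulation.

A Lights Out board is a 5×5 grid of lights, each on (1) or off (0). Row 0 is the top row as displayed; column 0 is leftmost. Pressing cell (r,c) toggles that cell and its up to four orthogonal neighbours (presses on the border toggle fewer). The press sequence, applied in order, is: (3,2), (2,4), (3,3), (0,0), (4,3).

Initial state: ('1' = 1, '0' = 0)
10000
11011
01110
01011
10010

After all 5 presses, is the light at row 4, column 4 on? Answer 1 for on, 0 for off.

1

step 0: 10000
11011
01110
01011
10010
step 1: 10000
11011
01010
00101
10110
step 2: 10000
11010
01001
00100
10110
step 3: 10000
11010
01011
00011
10100
step 4: 01000
01010
01011
00011
10100
step 5: 01000
01010
01011
00001
10011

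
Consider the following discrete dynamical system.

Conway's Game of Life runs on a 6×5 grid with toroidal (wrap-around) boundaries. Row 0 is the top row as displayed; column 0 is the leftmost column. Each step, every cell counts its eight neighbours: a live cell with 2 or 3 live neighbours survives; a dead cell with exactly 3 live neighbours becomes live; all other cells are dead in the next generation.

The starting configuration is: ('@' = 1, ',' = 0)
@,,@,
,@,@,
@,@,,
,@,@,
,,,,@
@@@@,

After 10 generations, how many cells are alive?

k=0  @,,@,
,@,@,
@,@,,
,@,@,
,,,,@
@@@@,
k=1  @,,@,
@@,@,
@,,@@
@@@@@
,,,,@
@@@@,
k=2  ,,,@,
,@,@,
,,,,,
,@@,,
,,,,,
@@@@,
k=3  @,,@,
,,@,,
,@,,,
,,,,,
@,,@,
,@@@@
k=4  @,,,,
,@@,,
,,,,,
,,,,,
@@,@,
,@,,,
k=5  @,@,,
,@,,,
,,,,,
,,,,,
@@@,,
,@@,@
k=6  @,@@,
,@,,,
,,,,,
,@,,,
@,@@,
,,,,@
k=7  @@@@@
,@@,,
,,,,,
,@@,,
@@@@@
@,,,,
k=8  ,,,@@
,,,,@
,,,,,
,,,,@
,,,@@
,,,,,
k=9  ,,,@@
,,,@@
,,,,,
,,,@@
,,,@@
,,,,,
k=10  ,,,@@
,,,@@
,,,,,
,,,@@
,,,@@
,,,,,

8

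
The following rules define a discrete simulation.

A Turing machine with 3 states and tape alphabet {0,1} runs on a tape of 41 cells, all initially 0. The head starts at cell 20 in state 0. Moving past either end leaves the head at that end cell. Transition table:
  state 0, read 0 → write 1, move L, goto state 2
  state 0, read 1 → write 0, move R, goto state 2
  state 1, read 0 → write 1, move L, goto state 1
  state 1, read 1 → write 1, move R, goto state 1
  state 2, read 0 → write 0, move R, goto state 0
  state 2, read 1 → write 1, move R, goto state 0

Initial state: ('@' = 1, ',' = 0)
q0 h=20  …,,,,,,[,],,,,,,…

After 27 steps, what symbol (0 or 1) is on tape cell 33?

k=0  q0 h=20  …,,,,,,[,],,,,,,…
k=1  q2 h=19  …,,,,,,[,]@,,,,,…
k=2  q0 h=20  …,,,,,,[@],,,,,,…
k=3  q2 h=21  …,,,,,,[,],,,,,,…
k=4  q0 h=22  …,,,,,,[,],,,,,,…
k=5  q2 h=21  …,,,,,,[,]@,,,,,…
k=6  q0 h=22  …,,,,,,[@],,,,,,…
k=7  q2 h=23  …,,,,,,[,],,,,,,…
k=8  q0 h=24  …,,,,,,[,],,,,,,…
k=9  q2 h=23  …,,,,,,[,]@,,,,,…
k=10  q0 h=24  …,,,,,,[@],,,,,,…
k=11  q2 h=25  …,,,,,,[,],,,,,,…
k=12  q0 h=26  …,,,,,,[,],,,,,,…
k=13  q2 h=25  …,,,,,,[,]@,,,,,…
k=14  q0 h=26  …,,,,,,[@],,,,,,…
k=15  q2 h=27  …,,,,,,[,],,,,,,…
k=16  q0 h=28  …,,,,,,[,],,,,,,…
k=17  q2 h=27  …,,,,,,[,]@,,,,,…
k=18  q0 h=28  …,,,,,,[@],,,,,,…
k=19  q2 h=29  …,,,,,,[,],,,,,,…
k=20  q0 h=30  …,,,,,,[,],,,,,,…
k=21  q2 h=29  …,,,,,,[,]@,,,,,…
k=22  q0 h=30  …,,,,,,[@],,,,,,…
k=23  q2 h=31  …,,,,,,[,],,,,,,…
k=24  q0 h=32  …,,,,,,[,],,,,,,…
k=25  q2 h=31  …,,,,,,[,]@,,,,,…
k=26  q0 h=32  …,,,,,,[@],,,,,,…
k=27  q2 h=33  …,,,,,,[,],,,,,,…

0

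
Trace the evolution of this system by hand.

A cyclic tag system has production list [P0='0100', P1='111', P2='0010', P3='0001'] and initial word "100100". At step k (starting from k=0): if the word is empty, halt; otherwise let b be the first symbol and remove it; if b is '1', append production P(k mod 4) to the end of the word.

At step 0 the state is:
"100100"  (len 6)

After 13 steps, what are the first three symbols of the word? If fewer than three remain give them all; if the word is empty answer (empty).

100

gen 0: "100100"  (len 6)
gen 1: "001000100"  (len 9)
gen 2: "01000100"  (len 8)
gen 3: "1000100"  (len 7)
gen 4: "0001000001"  (len 10)
gen 5: "001000001"  (len 9)
gen 6: "01000001"  (len 8)
gen 7: "1000001"  (len 7)
gen 8: "0000010001"  (len 10)
gen 9: "000010001"  (len 9)
gen 10: "00010001"  (len 8)
gen 11: "0010001"  (len 7)
gen 12: "010001"  (len 6)
gen 13: "10001"  (len 5)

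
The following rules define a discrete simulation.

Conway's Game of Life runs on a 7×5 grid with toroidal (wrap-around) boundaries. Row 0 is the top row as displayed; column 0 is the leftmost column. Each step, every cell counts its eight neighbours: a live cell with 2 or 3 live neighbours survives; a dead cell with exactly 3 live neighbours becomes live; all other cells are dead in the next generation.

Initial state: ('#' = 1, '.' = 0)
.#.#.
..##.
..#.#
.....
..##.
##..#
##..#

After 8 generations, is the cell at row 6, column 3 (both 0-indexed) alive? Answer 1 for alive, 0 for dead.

0

k=0  .#.#.
..##.
..#.#
.....
..##.
##..#
##..#
k=1  .#.#.
.#..#
..#..
..#..
#####
.....
...#.
k=2  #..##
##.#.
.###.
#...#
#####
##...
..#..
k=3  #..#.
.....
...#.
.....
..##.
.....
..##.
k=4  ..###
....#
.....
..##.
.....
.....
..###
k=5  #.#..
....#
...#.
.....
.....
...#.
..#.#
k=6  ##..#
...##
.....
.....
.....
...#.
.##.#
k=7  .#...
...##
.....
.....
.....
..##.
.##.#
k=8  .#..#
.....
.....
.....
.....
.###.
##...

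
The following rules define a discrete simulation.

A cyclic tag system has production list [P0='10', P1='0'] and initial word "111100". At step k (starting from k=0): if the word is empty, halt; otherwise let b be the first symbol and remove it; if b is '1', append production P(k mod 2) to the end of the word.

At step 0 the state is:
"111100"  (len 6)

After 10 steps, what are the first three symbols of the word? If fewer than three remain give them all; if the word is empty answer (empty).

001

gen 0: "111100"  (len 6)
gen 1: "1110010"  (len 7)
gen 2: "1100100"  (len 7)
gen 3: "10010010"  (len 8)
gen 4: "00100100"  (len 8)
gen 5: "0100100"  (len 7)
gen 6: "100100"  (len 6)
gen 7: "0010010"  (len 7)
gen 8: "010010"  (len 6)
gen 9: "10010"  (len 5)
gen 10: "00100"  (len 5)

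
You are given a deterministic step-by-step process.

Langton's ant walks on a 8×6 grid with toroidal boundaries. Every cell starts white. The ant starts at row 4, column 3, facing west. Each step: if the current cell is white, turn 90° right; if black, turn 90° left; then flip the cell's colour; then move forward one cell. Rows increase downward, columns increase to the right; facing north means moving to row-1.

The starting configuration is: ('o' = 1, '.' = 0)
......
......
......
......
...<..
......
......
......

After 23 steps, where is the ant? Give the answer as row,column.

6,4

gen 0: ......
......
......
......
...<..
......
......
......
gen 1: ......
......
......
...^..
...o..
......
......
......
gen 2: ......
......
......
...o>.
...o..
......
......
......
gen 3: ......
......
......
...oo.
...ov.
......
......
......
gen 4: ......
......
......
...oo.
...<o.
......
......
......
gen 5: ......
......
......
...oo.
....o.
...v..
......
......
gen 6: ......
......
......
...oo.
....o.
..<o..
......
......
gen 7: ......
......
......
...oo.
..^.o.
..oo..
......
......
gen 8: ......
......
......
...oo.
..o>o.
..oo..
......
......
gen 9: ......
......
......
...oo.
..ooo.
..ov..
......
......
gen 10: ......
......
......
...oo.
..ooo.
..o.>.
......
......
gen 11: ......
......
......
...oo.
..ooo.
..o.o.
....v.
......
gen 12: ......
......
......
...oo.
..ooo.
..o.o.
...<o.
......
gen 13: ......
......
......
...oo.
..ooo.
..o^o.
...oo.
......
gen 14: ......
......
......
...oo.
..ooo.
..oo>.
...oo.
......
gen 15: ......
......
......
...oo.
..oo^.
..oo..
...oo.
......
gen 16: ......
......
......
...oo.
..o<..
..oo..
...oo.
......
gen 17: ......
......
......
...oo.
..o...
..ov..
...oo.
......
gen 18: ......
......
......
...oo.
..o...
..o.>.
...oo.
......
gen 19: ......
......
......
...oo.
..o...
..o.o.
...ov.
......
gen 20: ......
......
......
...oo.
..o...
..o.o.
...o.>
......
gen 21: ......
......
......
...oo.
..o...
..o.o.
...o.o
.....v
gen 22: ......
......
......
...oo.
..o...
..o.o.
...o.o
....<o
gen 23: ......
......
......
...oo.
..o...
..o.o.
...o^o
....oo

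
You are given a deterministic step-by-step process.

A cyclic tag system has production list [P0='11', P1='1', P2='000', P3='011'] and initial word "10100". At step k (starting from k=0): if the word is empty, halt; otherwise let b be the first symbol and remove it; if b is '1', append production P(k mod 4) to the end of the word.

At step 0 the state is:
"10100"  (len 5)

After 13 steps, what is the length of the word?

t=0: "10100"  (len 5)
t=1: "010011"  (len 6)
t=2: "10011"  (len 5)
t=3: "0011000"  (len 7)
t=4: "011000"  (len 6)
t=5: "11000"  (len 5)
t=6: "10001"  (len 5)
t=7: "0001000"  (len 7)
t=8: "001000"  (len 6)
t=9: "01000"  (len 5)
t=10: "1000"  (len 4)
t=11: "000000"  (len 6)
t=12: "00000"  (len 5)
t=13: "0000"  (len 4)

4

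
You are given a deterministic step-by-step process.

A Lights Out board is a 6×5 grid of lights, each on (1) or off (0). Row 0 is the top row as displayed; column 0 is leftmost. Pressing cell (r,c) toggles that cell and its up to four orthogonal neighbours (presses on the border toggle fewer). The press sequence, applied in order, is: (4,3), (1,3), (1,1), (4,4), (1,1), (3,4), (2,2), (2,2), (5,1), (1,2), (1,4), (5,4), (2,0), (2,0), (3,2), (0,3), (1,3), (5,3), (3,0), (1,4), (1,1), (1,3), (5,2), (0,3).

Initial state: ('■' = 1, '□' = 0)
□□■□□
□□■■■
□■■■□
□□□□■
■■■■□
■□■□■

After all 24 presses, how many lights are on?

gen 0: □□■□□
□□■■■
□■■■□
□□□□■
■■■■□
■□■□■
gen 1: □□■□□
□□■■■
□■■■□
□□□■■
■■□□■
■□■■■
gen 2: □□■■□
□□□□□
□■■□□
□□□■■
■■□□■
■□■■■
gen 3: □■■■□
■■■□□
□□■□□
□□□■■
■■□□■
■□■■■
gen 4: □■■■□
■■■□□
□□■□□
□□□■□
■■□■□
■□■■□
gen 5: □□■■□
□□□□□
□■■□□
□□□■□
■■□■□
■□■■□
gen 6: □□■■□
□□□□□
□■■□■
□□□□■
■■□■■
■□■■□
gen 7: □□■■□
□□■□□
□□□■■
□□■□■
■■□■■
■□■■□
gen 8: □□■■□
□□□□□
□■■□■
□□□□■
■■□■■
■□■■□
gen 9: □□■■□
□□□□□
□■■□■
□□□□■
■□□■■
□■□■□
gen 10: □□□■□
□■■■□
□■□□■
□□□□■
■□□■■
□■□■□
gen 11: □□□■■
□■■□■
□■□□□
□□□□■
■□□■■
□■□■□
gen 12: □□□■■
□■■□■
□■□□□
□□□□■
■□□■□
□■□□■
gen 13: □□□■■
■■■□■
■□□□□
■□□□■
■□□■□
□■□□■
gen 14: □□□■■
□■■□■
□■□□□
□□□□■
■□□■□
□■□□■
gen 15: □□□■■
□■■□■
□■■□□
□■■■■
■□■■□
□■□□■
gen 16: □□■□□
□■■■■
□■■□□
□■■■■
■□■■□
□■□□■
gen 17: □□■■□
□■□□□
□■■■□
□■■■■
■□■■□
□■□□■
gen 18: □□■■□
□■□□□
□■■■□
□■■■■
■□■□□
□■■■□
gen 19: □□■■□
□■□□□
■■■■□
■□■■■
□□■□□
□■■■□
gen 20: □□■■■
□■□■■
■■■■■
■□■■■
□□■□□
□■■■□
gen 21: □■■■■
■□■■■
■□■■■
■□■■■
□□■□□
□■■■□
gen 22: □■■□■
■□□□□
■□■□■
■□■■■
□□■□□
□■■■□
gen 23: □■■□■
■□□□□
■□■□■
■□■■■
□□□□□
□□□□□
gen 24: □■□■□
■□□■□
■□■□■
■□■■■
□□□□□
□□□□□

11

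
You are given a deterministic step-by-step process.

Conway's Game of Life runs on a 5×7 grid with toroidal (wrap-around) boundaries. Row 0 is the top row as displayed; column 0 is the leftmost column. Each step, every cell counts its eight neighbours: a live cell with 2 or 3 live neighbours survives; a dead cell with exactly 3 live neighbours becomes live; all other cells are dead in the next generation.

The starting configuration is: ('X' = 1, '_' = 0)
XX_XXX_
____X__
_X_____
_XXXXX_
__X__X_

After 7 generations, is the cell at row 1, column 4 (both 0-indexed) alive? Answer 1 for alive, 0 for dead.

k=0  XX_XXX_
____X__
_X_____
_XXXXX_
__X__X_
k=1  _XXX_XX
XXXXXX_
_X___X_
_X_XXX_
X______
k=2  _____X_
_______
_______
XXX_XXX
X______
k=3  _______
_______
XX___XX
XX___XX
X___X__
k=4  _______
X_____X
_X___X_
____X__
XX___X_
k=5  _X_____
X_____X
X____XX
XX__XXX
_______
k=6  X______
_X___X_
____X__
_X__X__
_X___XX
k=7  XX___X_
_______
____XX_
X___X__
_X___XX

0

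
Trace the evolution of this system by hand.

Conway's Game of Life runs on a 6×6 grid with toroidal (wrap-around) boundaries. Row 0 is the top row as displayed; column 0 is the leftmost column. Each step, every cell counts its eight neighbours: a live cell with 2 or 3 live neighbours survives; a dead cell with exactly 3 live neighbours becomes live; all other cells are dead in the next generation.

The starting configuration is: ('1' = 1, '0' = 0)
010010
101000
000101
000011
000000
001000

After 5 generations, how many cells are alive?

[0] 010010
101000
000101
000011
000000
001000
[1] 011100
111111
100101
000011
000000
000000
[2] 000001
000000
000000
100011
000000
001000
[3] 000000
000000
000001
000001
000001
000000
[4] 000000
000000
000000
100011
000000
000000
[5] 000000
000000
000001
000001
000001
000000

3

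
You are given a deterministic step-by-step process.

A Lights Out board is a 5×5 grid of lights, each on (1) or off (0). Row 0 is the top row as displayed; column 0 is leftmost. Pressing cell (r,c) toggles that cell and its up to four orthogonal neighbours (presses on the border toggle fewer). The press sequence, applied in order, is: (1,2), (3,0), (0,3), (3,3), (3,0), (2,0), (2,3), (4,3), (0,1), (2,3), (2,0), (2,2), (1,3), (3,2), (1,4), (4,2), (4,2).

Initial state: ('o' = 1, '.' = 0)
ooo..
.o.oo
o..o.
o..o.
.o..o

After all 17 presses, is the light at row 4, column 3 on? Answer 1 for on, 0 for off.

0

[0] ooo..
.o.oo
o..o.
o..o.
.o..o
[1] oo...
..o.o
o.oo.
o..o.
.o..o
[2] oo...
..o.o
..oo.
.o.o.
oo..o
[3] ooooo
..ooo
..oo.
.o.o.
oo..o
[4] ooooo
..ooo
..o..
.oo.o
oo.oo
[5] ooooo
..ooo
o.o..
o.o.o
.o.oo
[6] ooooo
o.ooo
.oo..
..o.o
.o.oo
[7] ooooo
o.o.o
.o.oo
..ooo
.o.oo
[8] ooooo
o.o.o
.o.oo
..o.o
.oo..
[9] ...oo
ooo.o
.o.oo
..o.o
.oo..
[10] ...oo
ooooo
.oo..
..ooo
.oo..
[11] ...oo
.oooo
o.o..
o.ooo
.oo..
[12] ...oo
.o.oo
oo.o.
o..oo
.oo..
[13] ....o
.oo..
oo...
o..oo
.oo..
[14] ....o
.oo..
ooo..
ooo.o
.o...
[15] .....
.oooo
ooo.o
ooo.o
.o...
[16] .....
.oooo
ooo.o
oo..o
..oo.
[17] .....
.oooo
ooo.o
ooo.o
.o...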